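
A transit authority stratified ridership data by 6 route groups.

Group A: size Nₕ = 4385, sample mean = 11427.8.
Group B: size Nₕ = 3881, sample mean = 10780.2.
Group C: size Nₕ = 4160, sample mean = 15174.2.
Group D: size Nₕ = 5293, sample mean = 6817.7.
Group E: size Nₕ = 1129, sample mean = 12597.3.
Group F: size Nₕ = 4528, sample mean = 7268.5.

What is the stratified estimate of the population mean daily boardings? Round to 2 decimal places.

N = 23376; weights Wₕ = Nₕ/N = (0.1876, 0.1660, 0.1780, 0.2264, 0.0483, 0.1937).
x̄_st = Σ Wₕ·x̄ₕ = 0.1876·11427.8 + 0.1660·10780.2 + 0.1780·15174.2 + 0.2264·6817.7 + 0.0483·12597.3 + 0.1937·7268.5 ≈ 10193.9484...
→ 10193.95.

10193.95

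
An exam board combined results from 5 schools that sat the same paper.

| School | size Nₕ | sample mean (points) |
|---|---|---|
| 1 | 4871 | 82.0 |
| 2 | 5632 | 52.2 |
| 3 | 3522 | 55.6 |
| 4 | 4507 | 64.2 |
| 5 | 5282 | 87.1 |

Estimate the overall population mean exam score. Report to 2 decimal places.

N = 4871 + 5632 + 3522 + 4507 + 5282 = 23814.
The stratified mean weights each stratum mean by its population share Nₕ/N.
Σ Nₕx̄ₕ = 4871·82.0 + 5632·52.2 + 3522·55.6 + 4507·64.2 + 5282·87.1 = 399422 + 293990.4 + 195823.2 + 289349.4 + 460062.2 = 1638647.2.
Divide by N: 1638647.2 / 23814 = 68.8102... → 68.81.

68.81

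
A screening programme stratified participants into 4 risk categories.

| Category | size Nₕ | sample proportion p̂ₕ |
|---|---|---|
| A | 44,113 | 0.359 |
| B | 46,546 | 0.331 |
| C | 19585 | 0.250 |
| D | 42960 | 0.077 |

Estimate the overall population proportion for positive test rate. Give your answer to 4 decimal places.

Wₕ = Nₕ/N with N = 153204: 0.2879, 0.3038, 0.1278, 0.2804.
p̂_st = 0.2879·0.359 + 0.3038·0.331 + 0.1278·0.250 + 0.2804·0.077 ≈ 0.257483... → 0.2575.

0.2575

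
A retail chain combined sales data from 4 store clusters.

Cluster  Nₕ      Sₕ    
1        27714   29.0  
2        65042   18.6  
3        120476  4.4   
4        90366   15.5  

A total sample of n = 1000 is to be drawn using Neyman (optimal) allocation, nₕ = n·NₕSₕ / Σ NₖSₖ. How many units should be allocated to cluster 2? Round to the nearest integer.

307

Σ NₕSₕ = 27714·29.0 + 65042·18.6 + 120476·4.4 + 90366·15.5 = 3944254.6.
Share for 2: 1209781.2/3944254.6 = 0.30672.
n_2 = 1000 × 0.30672 = 306.720... → 307.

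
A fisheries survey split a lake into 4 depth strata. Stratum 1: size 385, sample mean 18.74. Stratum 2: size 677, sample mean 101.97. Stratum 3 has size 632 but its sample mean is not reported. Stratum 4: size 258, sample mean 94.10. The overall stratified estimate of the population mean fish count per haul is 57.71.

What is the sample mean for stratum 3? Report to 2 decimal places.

Σ Nₕx̄ₕ = N·μ, so 632·x̄_3 = 1952·57.71 − (385·18.74 + 677·101.97 + 258·94.10).
= 112649.92 − 100526.39 = 12123.53.
x̄_3 = 12123.53 / 632 = 19.1828... → 19.18.

19.18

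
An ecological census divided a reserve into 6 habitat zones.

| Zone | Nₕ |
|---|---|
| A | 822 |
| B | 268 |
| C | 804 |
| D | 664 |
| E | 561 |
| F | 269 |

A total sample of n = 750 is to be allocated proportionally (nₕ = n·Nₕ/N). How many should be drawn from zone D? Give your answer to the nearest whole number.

Share of zone D = 664/3388 = 0.19599.
Allocate 750 × 0.19599 = 146.989... → 147.

147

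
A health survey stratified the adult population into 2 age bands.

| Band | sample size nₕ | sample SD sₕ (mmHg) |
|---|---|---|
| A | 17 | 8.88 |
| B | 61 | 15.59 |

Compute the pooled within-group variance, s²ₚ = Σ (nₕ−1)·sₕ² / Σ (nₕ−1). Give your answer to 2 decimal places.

Degrees of freedom: 16 + 60 = 76.
Σ(nₕ−1)sₕ² = 16·78.8544 + 60·243.0481 = 15844.5564.
s²ₚ = 15844.5564 / 76 = 208.4810... → 208.48.

208.48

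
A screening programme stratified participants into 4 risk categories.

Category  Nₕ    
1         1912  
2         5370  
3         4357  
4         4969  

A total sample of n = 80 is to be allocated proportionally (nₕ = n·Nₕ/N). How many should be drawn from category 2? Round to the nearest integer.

26

N = 1912 + 5370 + 4357 + 4969 = 16608.
n_2 = 80·5370/16608 = 25.867... → 26.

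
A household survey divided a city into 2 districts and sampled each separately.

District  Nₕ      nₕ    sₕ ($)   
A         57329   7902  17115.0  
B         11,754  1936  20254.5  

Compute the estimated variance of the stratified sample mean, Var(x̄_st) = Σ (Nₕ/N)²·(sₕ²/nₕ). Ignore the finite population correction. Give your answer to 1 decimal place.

N = 69083; Wₕ = Nₕ/N.
district A: (57329/69083)²·17115.0²/7902 = 25528.3730
district B: (11754/69083)²·20254.5²/1936 = 6134.3238
Sum = 31662.6968 → 31662.7.

31662.7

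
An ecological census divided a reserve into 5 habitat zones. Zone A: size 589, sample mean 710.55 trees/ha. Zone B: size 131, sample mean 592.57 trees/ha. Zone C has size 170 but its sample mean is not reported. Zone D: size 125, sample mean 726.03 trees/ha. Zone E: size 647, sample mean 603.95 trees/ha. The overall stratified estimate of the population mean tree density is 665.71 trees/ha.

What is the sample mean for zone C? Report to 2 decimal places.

N = 589 + 131 + 170 + 125 + 647 = 1662.
Overall total = μ·N = 665.71·1662 = 1106410.02.
Subtract the known strata: 589·710.55 + 131·592.57 + 125·726.03 + 647·603.95 = 977650.02.
Remaining total for zone C: 1106410.02 − 977650.02 = 128760.
Divide by its size: 128760 / 170 = 757.4118... → 757.41.

757.41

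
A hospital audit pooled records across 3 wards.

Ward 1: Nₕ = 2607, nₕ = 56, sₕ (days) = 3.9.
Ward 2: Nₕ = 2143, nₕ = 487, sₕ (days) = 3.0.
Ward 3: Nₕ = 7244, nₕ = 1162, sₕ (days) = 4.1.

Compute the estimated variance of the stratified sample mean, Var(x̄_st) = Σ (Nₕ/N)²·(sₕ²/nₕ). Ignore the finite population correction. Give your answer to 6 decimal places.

N = 11994; Wₕ = Nₕ/N.
ward 1: (2607/11994)²·3.9²/56 = 0.012832024
ward 2: (2143/11994)²·3.0²/487 = 0.000589970
ward 3: (7244/11994)²·4.1²/1162 = 0.005277040
Sum = 0.018699034 → 0.018699.

0.018699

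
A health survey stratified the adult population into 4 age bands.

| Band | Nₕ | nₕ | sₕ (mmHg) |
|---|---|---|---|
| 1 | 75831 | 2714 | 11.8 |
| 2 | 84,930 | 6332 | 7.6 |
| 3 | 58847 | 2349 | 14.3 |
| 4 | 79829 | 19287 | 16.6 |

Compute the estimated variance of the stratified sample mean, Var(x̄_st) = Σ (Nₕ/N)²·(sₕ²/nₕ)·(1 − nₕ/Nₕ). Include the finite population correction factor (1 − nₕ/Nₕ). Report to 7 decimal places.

N = 299437. Term for each stratum: Wₕ²sₕ²/nₕ·(1−nₕ/Nₕ).
Var(x̄_st) = 0.0031725494 + 0.0006791223 + 0.0032280149 + 0.0007701193 = 0.0078498059 → 0.0078498.

0.0078498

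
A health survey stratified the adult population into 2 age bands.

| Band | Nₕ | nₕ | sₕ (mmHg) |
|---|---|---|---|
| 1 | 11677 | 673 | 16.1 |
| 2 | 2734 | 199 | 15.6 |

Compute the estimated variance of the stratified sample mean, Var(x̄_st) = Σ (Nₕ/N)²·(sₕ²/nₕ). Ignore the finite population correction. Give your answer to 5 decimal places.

N = 14411; Wₕ = Nₕ/N.
band 1: (11677/14411)²·16.1²/673 = 0.25287798
band 2: (2734/14411)²·15.6²/199 = 0.04401543
Sum = 0.29689340 → 0.29689.

0.29689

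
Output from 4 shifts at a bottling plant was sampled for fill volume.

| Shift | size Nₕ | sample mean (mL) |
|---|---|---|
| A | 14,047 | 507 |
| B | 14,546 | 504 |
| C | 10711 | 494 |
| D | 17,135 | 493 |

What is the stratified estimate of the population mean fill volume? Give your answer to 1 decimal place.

N = 56439; weights Wₕ = Nₕ/N = (0.2489, 0.2577, 0.1898, 0.3036).
x̄_st = Σ Wₕ·x̄ₕ = 0.2489·507 + 0.2577·504 + 0.1898·494 + 0.3036·493 ≈ 499.509...
→ 499.5.

499.5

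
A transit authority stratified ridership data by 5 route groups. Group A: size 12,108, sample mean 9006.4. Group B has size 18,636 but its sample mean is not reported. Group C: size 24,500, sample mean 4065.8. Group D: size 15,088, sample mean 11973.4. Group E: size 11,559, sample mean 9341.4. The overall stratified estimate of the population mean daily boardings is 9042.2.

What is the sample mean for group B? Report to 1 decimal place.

N = 12108 + 18636 + 24500 + 15088 + 11559 = 81891.
Overall total = μ·N = 9042.2·81891 = 740474800.2.
Subtract the known strata: 12108·9006.4 + 24500·4065.8 + 15088·11973.4 + 11559·9341.4 = 497293493.
Remaining total for group B: 740474800.2 − 497293493 = 243181307.2.
Divide by its size: 243181307.2 / 18636 = 13049.008... → 13049.0.

13049.0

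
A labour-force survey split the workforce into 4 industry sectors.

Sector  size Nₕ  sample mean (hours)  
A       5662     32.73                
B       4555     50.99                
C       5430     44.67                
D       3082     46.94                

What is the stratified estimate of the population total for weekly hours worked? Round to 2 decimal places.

A: 5662·32.73 = 185317.26
B: 4555·50.99 = 232259.45
C: 5430·44.67 = 242558.1
D: 3082·46.94 = 144669.08
τ̂ = Σ Nₕx̄ₕ = 804803.89.

804803.89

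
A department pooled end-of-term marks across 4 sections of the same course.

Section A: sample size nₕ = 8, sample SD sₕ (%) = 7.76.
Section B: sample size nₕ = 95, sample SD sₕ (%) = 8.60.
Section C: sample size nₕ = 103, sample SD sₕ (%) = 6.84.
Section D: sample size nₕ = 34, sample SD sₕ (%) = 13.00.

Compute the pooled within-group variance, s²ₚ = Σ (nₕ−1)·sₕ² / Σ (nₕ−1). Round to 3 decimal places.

Degrees of freedom: 7 + 94 + 102 + 33 = 236.
Σ(nₕ−1)sₕ² = 7·60.2176 + 94·73.96 + 102·46.7856 + 33·169 = 17722.8944.
s²ₚ = 17722.8944 / 236 = 75.09701... → 75.097.

75.097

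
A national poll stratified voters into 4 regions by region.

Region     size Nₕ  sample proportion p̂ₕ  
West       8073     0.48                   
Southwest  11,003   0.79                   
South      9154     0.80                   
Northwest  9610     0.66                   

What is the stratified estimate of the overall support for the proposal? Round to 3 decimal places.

0.693

N = 8073 + 11003 + 9154 + 9610 = 37840.
Overall proportion = Σ (Nₕ/N)·p̂ₕ.
Σ Nₕp̂ₕ = 3875.04 + 8692.37 + 7323.2 + 6342.6 = 26233.21.
26233.21 / 37840 = 0.69327... → 0.693.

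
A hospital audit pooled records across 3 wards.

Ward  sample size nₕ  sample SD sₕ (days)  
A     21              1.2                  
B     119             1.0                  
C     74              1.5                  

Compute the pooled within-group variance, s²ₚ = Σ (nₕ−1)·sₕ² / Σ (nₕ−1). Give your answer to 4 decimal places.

Degrees of freedom: 20 + 118 + 73 = 211.
Σ(nₕ−1)sₕ² = 20·1.44 + 118·1 + 73·2.25 = 311.05.
s²ₚ = 311.05 / 211 = 1.474171... → 1.4742.

1.4742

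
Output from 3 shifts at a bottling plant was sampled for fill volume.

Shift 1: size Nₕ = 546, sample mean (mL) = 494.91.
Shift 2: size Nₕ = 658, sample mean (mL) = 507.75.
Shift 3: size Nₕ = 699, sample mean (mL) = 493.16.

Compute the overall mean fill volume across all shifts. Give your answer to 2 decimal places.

N = 1903; weights Wₕ = Nₕ/N = (0.2869, 0.3458, 0.3673).
x̄_st = Σ Wₕ·x̄ₕ = 0.2869·494.91 + 0.3458·507.75 + 0.3673·493.16 ≈ 498.7069...
→ 498.71.

498.71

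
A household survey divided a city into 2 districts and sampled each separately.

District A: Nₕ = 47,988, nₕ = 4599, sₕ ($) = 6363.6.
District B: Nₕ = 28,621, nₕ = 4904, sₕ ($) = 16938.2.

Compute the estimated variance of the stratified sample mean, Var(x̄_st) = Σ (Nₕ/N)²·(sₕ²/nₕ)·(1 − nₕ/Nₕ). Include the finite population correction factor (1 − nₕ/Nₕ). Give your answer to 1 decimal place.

9890.5

N = 76609. Term for each stratum: Wₕ²sₕ²/nₕ·(1−nₕ/Nₕ).
Var(x̄_st) = 3123.8850 + 6766.5769 = 9890.4619 → 9890.5.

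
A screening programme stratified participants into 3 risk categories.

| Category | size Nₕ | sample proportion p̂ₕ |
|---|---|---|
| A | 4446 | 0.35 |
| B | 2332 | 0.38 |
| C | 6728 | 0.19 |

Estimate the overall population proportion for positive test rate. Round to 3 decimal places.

N = 4446 + 2332 + 6728 = 13506.
Overall proportion = Σ (Nₕ/N)·p̂ₕ.
Σ Nₕp̂ₕ = 1556.1 + 886.16 + 1278.32 = 3720.58.
3720.58 / 13506 = 0.27548... → 0.275.

0.275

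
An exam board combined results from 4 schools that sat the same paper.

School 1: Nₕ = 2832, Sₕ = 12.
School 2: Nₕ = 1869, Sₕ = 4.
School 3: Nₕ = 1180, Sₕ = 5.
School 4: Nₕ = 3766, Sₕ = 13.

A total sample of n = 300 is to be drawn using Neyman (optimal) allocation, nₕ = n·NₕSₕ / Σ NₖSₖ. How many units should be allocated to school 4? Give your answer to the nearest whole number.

Σ NₕSₕ = 2832·12 + 1869·4 + 1180·5 + 3766·13 = 96318.
Share for 4: 48958/96318 = 0.50830.
n_4 = 300 × 0.50830 = 152.489... → 152.

152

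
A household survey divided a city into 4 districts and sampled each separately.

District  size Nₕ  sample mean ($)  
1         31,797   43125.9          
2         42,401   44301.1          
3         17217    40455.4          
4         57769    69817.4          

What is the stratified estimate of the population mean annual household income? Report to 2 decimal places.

53487.55

N = 31797 + 42401 + 17217 + 57769 = 149184.
Overall mean = Σ (Nₕ/N)·x̄ₕ — weight by population share, not a simple average.
Σ Nₕx̄ₕ = 31797·43125.9 + 42401·44301.1 + 17217·40455.4 + 57769·69817.4 = 1371274242.3 + 1878410941.1 + 696520621.8 + 4033281380.6 = 7979487185.8.
Divide by N: 7979487185.8 / 149184 = 53487.5535... → 53487.55.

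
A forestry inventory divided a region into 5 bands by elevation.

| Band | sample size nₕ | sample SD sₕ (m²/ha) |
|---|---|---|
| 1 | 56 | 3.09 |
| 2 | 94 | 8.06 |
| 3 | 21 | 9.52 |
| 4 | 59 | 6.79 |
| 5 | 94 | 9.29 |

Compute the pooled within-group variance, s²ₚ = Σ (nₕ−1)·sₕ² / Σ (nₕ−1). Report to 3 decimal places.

59.811

1: (56−1)·3.09² = 55·9.5481 = 525.1455
2: (94−1)·8.06² = 93·64.9636 = 6041.6148
3: (21−1)·9.52² = 20·90.6304 = 1812.608
4: (59−1)·6.79² = 58·46.1041 = 2674.0378
5: (94−1)·9.29² = 93·86.3041 = 8026.2813
Numerator = 19079.6874; denominator = Σ(nₕ−1) = 319.
s²ₚ = 19079.6874/319 = 59.81093... → 59.811.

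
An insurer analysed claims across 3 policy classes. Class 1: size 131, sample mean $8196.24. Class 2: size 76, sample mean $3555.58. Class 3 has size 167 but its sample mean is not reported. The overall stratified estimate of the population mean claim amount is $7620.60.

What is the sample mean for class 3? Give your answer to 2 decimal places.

9019.00

N = 131 + 76 + 167 = 374.
Overall total = μ·N = 7620.60·374 = 2850104.4.
Subtract the known strata: 131·8196.24 + 76·3555.58 = 1343931.52.
Remaining total for class 3: 2850104.4 − 1343931.52 = 1506172.88.
Divide by its size: 1506172.88 / 167 = 9018.9993... → 9019.00.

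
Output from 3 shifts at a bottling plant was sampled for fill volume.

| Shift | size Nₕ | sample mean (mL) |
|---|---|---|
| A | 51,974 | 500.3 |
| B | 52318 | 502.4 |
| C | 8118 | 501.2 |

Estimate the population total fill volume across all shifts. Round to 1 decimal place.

Population total = Σ Nₕ·x̄ₕ (each stratum's size times its mean).
51974·500.3 + 52318·502.4 + 8118·501.2 = 26002592.2 + 26284563.2 + 4068741.6 = 56355897.0.

56355897.0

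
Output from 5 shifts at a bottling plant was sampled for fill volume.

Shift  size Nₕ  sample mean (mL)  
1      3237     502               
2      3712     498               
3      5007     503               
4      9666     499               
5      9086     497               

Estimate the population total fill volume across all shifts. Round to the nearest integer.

15331147

Population total = Σ Nₕ·x̄ₕ (each stratum's size times its mean).
3237·502 + 3712·498 + 5007·503 + 9666·499 + 9086·497 = 1624974 + 1848576 + 2518521 + 4823334 + 4515742 = 15331147.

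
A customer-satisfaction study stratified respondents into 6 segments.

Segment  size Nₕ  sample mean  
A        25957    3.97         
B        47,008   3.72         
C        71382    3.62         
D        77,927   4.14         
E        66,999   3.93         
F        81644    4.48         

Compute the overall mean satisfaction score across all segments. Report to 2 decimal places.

N = 370917; weights Wₕ = Nₕ/N = (0.0700, 0.1267, 0.1924, 0.2101, 0.1806, 0.2201).
x̄_st = Σ Wₕ·x̄ₕ = 0.0700·3.97 + 0.1267·3.72 + 0.1924·3.62 + 0.2101·4.14 + 0.1806·3.93 + 0.2201·4.48 ≈ 4.0117...
→ 4.01.

4.01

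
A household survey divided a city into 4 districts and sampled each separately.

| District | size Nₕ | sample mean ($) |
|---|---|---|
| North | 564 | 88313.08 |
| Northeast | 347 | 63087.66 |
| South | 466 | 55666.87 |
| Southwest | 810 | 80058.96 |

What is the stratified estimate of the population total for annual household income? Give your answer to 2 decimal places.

162488514.16

Estimate total by summing Nₕ·x̄ₕ over strata.
564·88313.08 + 347·63087.66 + 466·55666.87 + 810·80058.96 = 49808577.12 + 21891418.02 + 25940761.42 + 64847757.6 = 162488514.16.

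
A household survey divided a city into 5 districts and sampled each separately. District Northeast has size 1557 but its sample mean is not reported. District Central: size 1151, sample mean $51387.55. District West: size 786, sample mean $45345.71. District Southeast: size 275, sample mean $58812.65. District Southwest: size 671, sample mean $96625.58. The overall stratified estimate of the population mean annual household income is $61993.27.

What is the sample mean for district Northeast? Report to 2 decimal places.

Σ Nₕx̄ₕ = N·μ, so 1557·x̄_Northeast = 4440·61993.27 − (1151·51387.55 + 786·45345.71 + 275·58812.65 + 671·96625.58).
= 275250118.8 − 175798041.04 = 99452077.76.
x̄_Northeast = 99452077.76 / 1557 = 63874.1668... → 63874.17.

63874.17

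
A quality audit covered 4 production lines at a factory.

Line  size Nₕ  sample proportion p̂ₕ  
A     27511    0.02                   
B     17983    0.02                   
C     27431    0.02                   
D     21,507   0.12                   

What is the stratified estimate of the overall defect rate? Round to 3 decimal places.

N = 27511 + 17983 + 27431 + 21507 = 94432.
Overall proportion = Σ (Nₕ/N)·p̂ₕ.
Σ Nₕp̂ₕ = 550.22 + 359.66 + 548.62 + 2580.84 = 4039.34.
4039.34 / 94432 = 0.04278... → 0.043.

0.043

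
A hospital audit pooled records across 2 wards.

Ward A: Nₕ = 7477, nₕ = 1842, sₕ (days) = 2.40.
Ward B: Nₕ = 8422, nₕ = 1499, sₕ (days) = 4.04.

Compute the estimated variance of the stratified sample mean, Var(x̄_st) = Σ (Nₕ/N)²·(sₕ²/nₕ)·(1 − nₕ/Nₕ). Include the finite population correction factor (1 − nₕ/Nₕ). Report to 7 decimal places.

N = 15899; Wₕ = Nₕ/N.
ward A: (7477/15899)²·2.40²/1842·(1 − 1842/7477) = 0.0005212122
ward B: (8422/15899)²·4.04²/1499·(1 − 1499/8422) = 0.0025114877
Sum = 0.0030326998 → 0.0030327.

0.0030327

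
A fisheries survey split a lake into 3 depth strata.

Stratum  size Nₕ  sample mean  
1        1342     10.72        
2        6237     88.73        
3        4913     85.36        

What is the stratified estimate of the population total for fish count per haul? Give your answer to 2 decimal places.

987168.93

Population total = Σ Nₕ·x̄ₕ (each stratum's size times its mean).
1342·10.72 + 6237·88.73 + 4913·85.36 = 14386.24 + 553409.01 + 419373.68 = 987168.93.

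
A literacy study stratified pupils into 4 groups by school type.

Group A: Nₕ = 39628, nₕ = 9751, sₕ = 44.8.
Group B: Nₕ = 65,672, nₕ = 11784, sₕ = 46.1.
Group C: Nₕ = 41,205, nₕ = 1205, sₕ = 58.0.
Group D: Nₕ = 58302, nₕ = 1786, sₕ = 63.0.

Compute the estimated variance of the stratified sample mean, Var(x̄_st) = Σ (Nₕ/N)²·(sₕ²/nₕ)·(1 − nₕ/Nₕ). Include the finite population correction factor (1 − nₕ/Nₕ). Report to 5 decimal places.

0.30529

N = 204807. Term for each stratum: Wₕ²sₕ²/nₕ·(1−nₕ/Nₕ).
Var(x̄_st) = 0.00580974 + 0.01521570 + 0.10969561 + 0.17456811 = 0.30528916 → 0.30529.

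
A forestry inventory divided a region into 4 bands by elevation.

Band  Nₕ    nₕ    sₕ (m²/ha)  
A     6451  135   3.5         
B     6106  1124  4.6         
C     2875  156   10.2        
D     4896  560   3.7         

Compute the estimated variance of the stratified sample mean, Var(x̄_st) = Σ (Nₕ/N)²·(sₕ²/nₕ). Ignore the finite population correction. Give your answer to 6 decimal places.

N = 20328; Wₕ = Nₕ/N.
band A: (6451/20328)²·3.5²/135 = 0.009138336
band B: (6106/20328)²·4.6²/1124 = 0.001698532
band C: (2875/20328)²·10.2²/156 = 0.013340194
band D: (4896/20328)²·3.7²/560 = 0.001418107
Sum = 0.025595168 → 0.025595.

0.025595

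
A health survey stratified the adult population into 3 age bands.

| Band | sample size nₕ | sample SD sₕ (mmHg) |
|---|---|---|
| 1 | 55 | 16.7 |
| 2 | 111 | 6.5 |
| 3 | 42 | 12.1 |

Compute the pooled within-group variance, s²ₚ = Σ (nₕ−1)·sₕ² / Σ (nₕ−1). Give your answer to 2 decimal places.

Degrees of freedom: 54 + 110 + 41 = 205.
Σ(nₕ−1)sₕ² = 54·278.89 + 110·42.25 + 41·146.41 = 25710.37.
s²ₚ = 25710.37 / 205 = 125.4164... → 125.42.

125.42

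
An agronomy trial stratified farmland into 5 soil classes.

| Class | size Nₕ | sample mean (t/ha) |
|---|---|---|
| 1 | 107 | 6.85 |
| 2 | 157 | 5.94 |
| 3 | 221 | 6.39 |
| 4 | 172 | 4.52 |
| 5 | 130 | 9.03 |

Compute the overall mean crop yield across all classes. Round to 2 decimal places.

6.39

N = 787; weights Wₕ = Nₕ/N = (0.1360, 0.1995, 0.2808, 0.2186, 0.1652).
x̄_st = Σ Wₕ·x̄ₕ = 0.1360·6.85 + 0.1995·5.94 + 0.2808·6.39 + 0.2186·4.52 + 0.1652·9.03 ≈ 6.3902...
→ 6.39.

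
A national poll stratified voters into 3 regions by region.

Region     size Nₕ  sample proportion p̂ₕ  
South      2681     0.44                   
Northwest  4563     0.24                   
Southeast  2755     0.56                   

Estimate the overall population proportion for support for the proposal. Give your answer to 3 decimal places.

Wₕ = Nₕ/N with N = 9999: 0.2681, 0.4563, 0.2755.
p̂_st = 0.2681·0.44 + 0.4563·0.24 + 0.2755·0.56 ≈ 0.38179... → 0.382.

0.382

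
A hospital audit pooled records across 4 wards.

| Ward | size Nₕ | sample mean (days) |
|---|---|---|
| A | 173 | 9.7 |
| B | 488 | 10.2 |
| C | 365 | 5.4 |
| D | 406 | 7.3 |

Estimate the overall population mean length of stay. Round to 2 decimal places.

N = 173 + 488 + 365 + 406 = 1432.
The stratified mean weights each stratum mean by its population share Nₕ/N.
Σ Nₕx̄ₕ = 173·9.7 + 488·10.2 + 365·5.4 + 406·7.3 = 1678.1 + 4977.6 + 1971 + 2963.8 = 11590.5.
Divide by N: 11590.5 / 1432 = 8.0939... → 8.09.

8.09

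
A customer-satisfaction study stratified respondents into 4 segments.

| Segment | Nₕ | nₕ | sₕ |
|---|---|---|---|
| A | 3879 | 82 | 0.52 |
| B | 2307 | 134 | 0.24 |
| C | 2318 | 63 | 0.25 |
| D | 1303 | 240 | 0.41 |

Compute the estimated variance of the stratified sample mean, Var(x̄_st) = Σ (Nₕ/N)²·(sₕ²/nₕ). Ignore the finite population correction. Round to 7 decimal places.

N = 9807; Wₕ = Nₕ/N.
segment A: (3879/9807)²·0.52²/82 = 0.0005158935
segment B: (2307/9807)²·0.24²/134 = 0.0000237870
segment C: (2318/9807)²·0.25²/63 = 0.0000554235
segment D: (1303/9807)²·0.41²/240 = 0.0000123644
Sum = 0.0006074684 → 0.0006075.

0.0006075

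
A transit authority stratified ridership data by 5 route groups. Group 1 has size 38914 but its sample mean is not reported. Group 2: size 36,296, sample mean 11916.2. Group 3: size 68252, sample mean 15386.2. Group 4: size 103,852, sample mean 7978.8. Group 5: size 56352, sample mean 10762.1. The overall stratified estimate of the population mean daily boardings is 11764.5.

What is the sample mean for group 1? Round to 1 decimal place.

N = 38914 + 36296 + 68252 + 103852 + 56352 = 303666.
Overall total = μ·N = 11764.5·303666 = 3572478657.
Subtract the known strata: 36296·11916.2 + 68252·15386.2 + 103852·7978.8 + 56352·10762.1 = 2917729514.4.
Remaining total for group 1: 3572478657 − 2917729514.4 = 654749142.6.
Divide by its size: 654749142.6 / 38914 = 16825.542... → 16825.5.

16825.5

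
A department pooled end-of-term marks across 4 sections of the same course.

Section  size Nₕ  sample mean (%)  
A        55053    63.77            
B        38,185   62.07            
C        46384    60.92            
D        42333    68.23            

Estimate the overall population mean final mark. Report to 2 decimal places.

63.72

N = 181955; weights Wₕ = Nₕ/N = (0.3026, 0.2099, 0.2549, 0.2327).
x̄_st = Σ Wₕ·x̄ₕ = 0.3026·63.77 + 0.2099·62.07 + 0.2549·60.92 + 0.2327·68.23 ≈ 63.7244...
→ 63.72.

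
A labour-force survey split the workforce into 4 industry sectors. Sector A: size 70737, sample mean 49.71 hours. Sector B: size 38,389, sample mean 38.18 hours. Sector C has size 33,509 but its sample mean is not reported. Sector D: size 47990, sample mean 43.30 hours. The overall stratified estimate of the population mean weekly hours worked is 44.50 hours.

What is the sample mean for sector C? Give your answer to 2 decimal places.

N = 70737 + 38389 + 33509 + 47990 = 190625.
Overall total = μ·N = 44.50·190625 = 8482812.5.
Subtract the known strata: 70737·49.71 + 38389·38.18 + 47990·43.30 = 7059995.29.
Remaining total for sector C: 8482812.5 − 7059995.29 = 1422817.21.
Divide by its size: 1422817.21 / 33509 = 42.4607... → 42.46.

42.46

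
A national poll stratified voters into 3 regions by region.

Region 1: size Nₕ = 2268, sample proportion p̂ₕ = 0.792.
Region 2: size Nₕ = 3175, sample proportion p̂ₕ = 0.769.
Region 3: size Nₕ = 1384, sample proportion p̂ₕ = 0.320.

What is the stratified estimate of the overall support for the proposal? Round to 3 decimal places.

N = 2268 + 3175 + 1384 = 6827.
Overall proportion = Σ (Nₕ/N)·p̂ₕ.
Σ Nₕp̂ₕ = 1796.256 + 2441.575 + 442.88 = 4680.711.
4680.711 / 6827 = 0.68562... → 0.686.

0.686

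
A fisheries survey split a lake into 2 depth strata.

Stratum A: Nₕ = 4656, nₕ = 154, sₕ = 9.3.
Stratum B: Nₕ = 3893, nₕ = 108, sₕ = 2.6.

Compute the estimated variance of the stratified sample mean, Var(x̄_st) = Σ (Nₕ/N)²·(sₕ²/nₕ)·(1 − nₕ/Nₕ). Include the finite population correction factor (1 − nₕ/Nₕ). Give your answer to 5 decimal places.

N = 8549; Wₕ = Nₕ/N.
stratum A: (4656/8549)²·9.3²/154·(1 − 154/4656) = 0.16107680
stratum B: (3893/8549)²·2.6²/108·(1 − 108/3893) = 0.01261951
Sum = 0.17369632 → 0.17370.

0.17370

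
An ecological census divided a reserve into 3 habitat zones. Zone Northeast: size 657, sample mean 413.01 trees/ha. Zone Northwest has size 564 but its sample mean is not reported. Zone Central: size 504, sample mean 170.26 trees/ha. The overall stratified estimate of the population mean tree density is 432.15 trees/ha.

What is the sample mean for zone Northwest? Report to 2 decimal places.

688.48

Σ Nₕx̄ₕ = N·μ, so 564·x̄_Northwest = 1725·432.15 − (657·413.01 + 504·170.26).
= 745458.75 − 357158.61 = 388300.14.
x̄_Northwest = 388300.14 / 564 = 688.4754... → 688.48.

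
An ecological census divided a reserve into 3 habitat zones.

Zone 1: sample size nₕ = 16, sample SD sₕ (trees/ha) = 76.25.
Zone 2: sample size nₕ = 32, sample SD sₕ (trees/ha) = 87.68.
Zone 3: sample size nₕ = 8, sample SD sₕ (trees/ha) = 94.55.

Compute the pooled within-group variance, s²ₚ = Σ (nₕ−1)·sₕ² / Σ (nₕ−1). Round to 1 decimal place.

Degrees of freedom: 15 + 31 + 7 = 53.
Σ(nₕ−1)sₕ² = 15·5814.0625 + 31·7687.7824 + 7·8939.7025 = 388110.1094.
s²ₚ = 388110.1094 / 53 = 7322.832... → 7322.8.

7322.8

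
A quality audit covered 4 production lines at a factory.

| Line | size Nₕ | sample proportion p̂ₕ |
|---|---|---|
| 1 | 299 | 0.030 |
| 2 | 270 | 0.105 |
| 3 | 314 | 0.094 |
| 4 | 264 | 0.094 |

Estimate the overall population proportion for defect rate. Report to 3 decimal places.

Wₕ = Nₕ/N with N = 1147: 0.2607, 0.2354, 0.2738, 0.2302.
p̂_st = 0.2607·0.030 + 0.2354·0.105 + 0.2738·0.094 + 0.2302·0.094 ≈ 0.07991... → 0.080.

0.080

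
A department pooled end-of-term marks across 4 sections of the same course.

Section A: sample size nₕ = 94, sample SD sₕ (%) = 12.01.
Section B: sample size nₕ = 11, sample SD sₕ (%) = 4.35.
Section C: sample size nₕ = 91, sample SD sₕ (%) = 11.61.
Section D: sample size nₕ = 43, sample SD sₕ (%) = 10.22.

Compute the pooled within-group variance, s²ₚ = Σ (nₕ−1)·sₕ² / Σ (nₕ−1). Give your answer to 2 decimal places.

A: (94−1)·12.01² = 93·144.2401 = 13414.3293
B: (11−1)·4.35² = 10·18.9225 = 189.225
C: (91−1)·11.61² = 90·134.7921 = 12131.289
D: (43−1)·10.22² = 42·104.4484 = 4386.8328
Numerator = 30121.6761; denominator = Σ(nₕ−1) = 235.
s²ₚ = 30121.6761/235 = 128.1773... → 128.18.

128.18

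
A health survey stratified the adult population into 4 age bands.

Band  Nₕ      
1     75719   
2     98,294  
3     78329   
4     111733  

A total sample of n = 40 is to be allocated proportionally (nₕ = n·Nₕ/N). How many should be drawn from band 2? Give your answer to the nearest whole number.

11

Share of band 2 = 98294/364075 = 0.26998.
Allocate 40 × 0.26998 = 10.799... → 11.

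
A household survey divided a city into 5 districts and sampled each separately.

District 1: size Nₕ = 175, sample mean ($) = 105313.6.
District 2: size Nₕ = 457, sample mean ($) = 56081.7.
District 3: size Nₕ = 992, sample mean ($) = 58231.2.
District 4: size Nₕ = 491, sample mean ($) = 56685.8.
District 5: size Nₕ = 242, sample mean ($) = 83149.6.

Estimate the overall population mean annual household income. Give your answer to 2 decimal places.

63546.67

N = 2357; weights Wₕ = Nₕ/N = (0.0742, 0.1939, 0.4209, 0.2083, 0.1027).
x̄_st = Σ Wₕ·x̄ₕ = 0.0742·105313.6 + 0.1939·56081.7 + 0.4209·58231.2 + 0.2083·56685.8 + 0.1027·83149.6 ≈ 63546.6688...
→ 63546.67.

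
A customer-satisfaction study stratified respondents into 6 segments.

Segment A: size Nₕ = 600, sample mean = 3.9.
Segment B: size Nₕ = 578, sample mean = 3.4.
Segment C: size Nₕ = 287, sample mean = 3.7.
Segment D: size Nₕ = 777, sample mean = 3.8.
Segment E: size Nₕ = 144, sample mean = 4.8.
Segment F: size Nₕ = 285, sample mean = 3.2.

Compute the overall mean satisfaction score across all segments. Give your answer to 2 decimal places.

3.72

N = 600 + 578 + 287 + 777 + 144 + 285 = 2671.
Overall mean = Σ (Nₕ/N)·x̄ₕ — weight by population share, not a simple average.
Σ Nₕx̄ₕ = 600·3.9 + 578·3.4 + 287·3.7 + 777·3.8 + 144·4.8 + 285·3.2 = 2340 + 1965.2 + 1061.9 + 2952.6 + 691.2 + 912 = 9922.9.
Divide by N: 9922.9 / 2671 = 3.7151... → 3.72.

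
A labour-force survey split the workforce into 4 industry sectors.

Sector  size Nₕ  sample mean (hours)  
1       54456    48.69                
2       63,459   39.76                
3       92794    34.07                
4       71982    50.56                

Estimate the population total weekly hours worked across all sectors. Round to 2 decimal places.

11975493.98

Population total = Σ Nₕ·x̄ₕ (each stratum's size times its mean).
54456·48.69 + 63459·39.76 + 92794·34.07 + 71982·50.56 = 2651462.64 + 2523129.84 + 3161491.58 + 3639409.92 = 11975493.98.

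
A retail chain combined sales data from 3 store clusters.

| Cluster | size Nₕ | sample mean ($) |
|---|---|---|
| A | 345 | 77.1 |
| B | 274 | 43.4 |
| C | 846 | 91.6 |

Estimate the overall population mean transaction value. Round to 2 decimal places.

x̄_st = (Σ Nₕx̄ₕ) / (Σ Nₕ) = (345·77.1 + 274·43.4 + 846·91.6) / 1465
= 115984.7 / 1465 = 79.1704... → 79.17.

79.17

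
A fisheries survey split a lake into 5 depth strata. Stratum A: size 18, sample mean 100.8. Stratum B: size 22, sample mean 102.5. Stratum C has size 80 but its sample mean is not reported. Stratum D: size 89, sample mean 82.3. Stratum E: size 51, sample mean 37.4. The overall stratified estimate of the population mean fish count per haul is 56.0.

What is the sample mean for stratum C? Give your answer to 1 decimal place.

15.7

Σ Nₕx̄ₕ = N·μ, so 80·x̄_C = 260·56.0 − (18·100.8 + 22·102.5 + 89·82.3 + 51·37.4).
= 14560 − 13301.5 = 1258.5.
x̄_C = 1258.5 / 80 = 15.731... → 15.7.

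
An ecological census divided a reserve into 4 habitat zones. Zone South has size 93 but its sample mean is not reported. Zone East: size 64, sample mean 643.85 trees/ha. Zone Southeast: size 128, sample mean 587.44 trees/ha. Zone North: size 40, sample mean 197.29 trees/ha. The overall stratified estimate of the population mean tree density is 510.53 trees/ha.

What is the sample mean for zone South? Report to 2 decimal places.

447.66

Σ Nₕx̄ₕ = N·μ, so 93·x̄_South = 325·510.53 − (64·643.85 + 128·587.44 + 40·197.29).
= 165922.25 − 124290.32 = 41631.93.
x̄_South = 41631.93 / 93 = 447.6552... → 447.66.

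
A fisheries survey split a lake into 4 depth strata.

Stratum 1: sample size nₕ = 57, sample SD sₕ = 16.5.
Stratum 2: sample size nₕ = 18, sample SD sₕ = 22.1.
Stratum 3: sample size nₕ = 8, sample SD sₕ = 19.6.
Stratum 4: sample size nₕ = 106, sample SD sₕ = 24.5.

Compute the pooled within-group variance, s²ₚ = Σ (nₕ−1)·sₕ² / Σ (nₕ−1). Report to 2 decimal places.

Degrees of freedom: 56 + 17 + 7 + 105 = 185.
Σ(nₕ−1)sₕ² = 56·272.25 + 17·488.41 + 7·384.16 + 105·600.25 = 89264.34.
s²ₚ = 89264.34 / 185 = 482.5099... → 482.51.

482.51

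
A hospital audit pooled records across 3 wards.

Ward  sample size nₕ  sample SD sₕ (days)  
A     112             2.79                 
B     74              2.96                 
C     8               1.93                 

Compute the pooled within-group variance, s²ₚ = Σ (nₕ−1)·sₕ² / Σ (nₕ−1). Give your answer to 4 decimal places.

8.0089

Degrees of freedom: 111 + 73 + 7 = 191.
Σ(nₕ−1)sₕ² = 111·7.7841 + 73·8.7616 + 7·3.7249 = 1529.7062.
s²ₚ = 1529.7062 / 191 = 8.008933... → 8.0089.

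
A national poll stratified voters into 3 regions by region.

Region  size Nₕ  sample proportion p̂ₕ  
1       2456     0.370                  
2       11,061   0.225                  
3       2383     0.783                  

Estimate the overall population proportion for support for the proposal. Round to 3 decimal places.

0.331

N = 2456 + 11061 + 2383 = 15900.
Overall proportion = Σ (Nₕ/N)·p̂ₕ.
Σ Nₕp̂ₕ = 908.72 + 2488.725 + 1865.889 = 5263.334.
5263.334 / 15900 = 0.33103... → 0.331.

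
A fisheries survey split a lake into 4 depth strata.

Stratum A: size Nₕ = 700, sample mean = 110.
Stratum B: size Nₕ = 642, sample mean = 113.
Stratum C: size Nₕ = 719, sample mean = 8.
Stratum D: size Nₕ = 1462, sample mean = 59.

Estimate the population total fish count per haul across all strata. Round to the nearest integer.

A: 700·110 = 77000
B: 642·113 = 72546
C: 719·8 = 5752
D: 1462·59 = 86258
τ̂ = Σ Nₕx̄ₕ = 241556.

241556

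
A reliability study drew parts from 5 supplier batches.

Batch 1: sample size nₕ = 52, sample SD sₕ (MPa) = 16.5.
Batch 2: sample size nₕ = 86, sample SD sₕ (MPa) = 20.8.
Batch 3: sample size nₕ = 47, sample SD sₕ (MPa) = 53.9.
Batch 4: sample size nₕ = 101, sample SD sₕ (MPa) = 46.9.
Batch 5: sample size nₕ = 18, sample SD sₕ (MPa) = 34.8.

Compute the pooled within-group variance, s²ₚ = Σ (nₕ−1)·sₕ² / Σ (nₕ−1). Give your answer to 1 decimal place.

1420.9

1: (52−1)·16.5² = 51·272.25 = 13884.75
2: (86−1)·20.8² = 85·432.64 = 36774.4
3: (47−1)·53.9² = 46·2905.21 = 133639.66
4: (101−1)·46.9² = 100·2199.61 = 219961
5: (18−1)·34.8² = 17·1211.04 = 20587.68
Numerator = 424847.49; denominator = Σ(nₕ−1) = 299.
s²ₚ = 424847.49/299 = 1420.895... → 1420.9.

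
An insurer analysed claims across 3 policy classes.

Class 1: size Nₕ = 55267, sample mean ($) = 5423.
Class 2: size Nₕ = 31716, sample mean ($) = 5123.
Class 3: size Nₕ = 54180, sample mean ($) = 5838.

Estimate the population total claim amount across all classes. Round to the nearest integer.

1: 55267·5423 = 299712941
2: 31716·5123 = 162481068
3: 54180·5838 = 316302840
τ̂ = Σ Nₕx̄ₕ = 778496849.

778496849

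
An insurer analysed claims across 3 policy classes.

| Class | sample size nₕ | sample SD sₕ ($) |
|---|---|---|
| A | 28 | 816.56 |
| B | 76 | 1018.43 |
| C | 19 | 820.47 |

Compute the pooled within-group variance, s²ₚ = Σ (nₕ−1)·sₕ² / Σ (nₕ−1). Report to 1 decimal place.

899248.7

Degrees of freedom: 27 + 75 + 18 = 120.
Σ(nₕ−1)sₕ² = 27·666770.2336 + 75·1037199.6649 + 18·673171.0209 = 107909849.5509.
s²ₚ = 107909849.5509 / 120 = 899248.746... → 899248.7.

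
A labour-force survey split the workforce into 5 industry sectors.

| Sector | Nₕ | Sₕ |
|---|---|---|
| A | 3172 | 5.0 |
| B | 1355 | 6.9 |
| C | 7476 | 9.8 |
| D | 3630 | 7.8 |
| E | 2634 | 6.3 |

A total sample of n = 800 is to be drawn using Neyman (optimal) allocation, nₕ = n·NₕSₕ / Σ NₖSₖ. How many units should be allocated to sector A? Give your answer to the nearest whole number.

Σ NₕSₕ = 3172·5.0 + 1355·6.9 + 7476·9.8 + 3630·7.8 + 2634·6.3 = 143382.5.
Share for A: 15860/143382.5 = 0.11061.
n_A = 800 × 0.11061 = 88.491... → 88.

88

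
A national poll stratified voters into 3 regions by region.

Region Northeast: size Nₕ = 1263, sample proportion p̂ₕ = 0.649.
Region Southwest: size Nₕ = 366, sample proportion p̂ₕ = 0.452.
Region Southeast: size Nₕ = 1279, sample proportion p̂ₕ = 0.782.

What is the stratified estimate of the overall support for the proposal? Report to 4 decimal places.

N = 1263 + 366 + 1279 = 2908.
Overall proportion = Σ (Nₕ/N)·p̂ₕ.
Σ Nₕp̂ₕ = 819.687 + 165.432 + 1000.178 = 1985.297.
1985.297 / 2908 = 0.682702... → 0.6827.

0.6827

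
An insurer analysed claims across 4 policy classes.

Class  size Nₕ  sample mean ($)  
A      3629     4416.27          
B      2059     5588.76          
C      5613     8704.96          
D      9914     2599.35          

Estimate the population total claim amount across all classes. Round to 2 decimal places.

A: 3629·4416.27 = 16026643.83
B: 2059·5588.76 = 11507256.84
C: 5613·8704.96 = 48860940.48
D: 9914·2599.35 = 25769955.9
τ̂ = Σ Nₕx̄ₕ = 102164797.05.

102164797.05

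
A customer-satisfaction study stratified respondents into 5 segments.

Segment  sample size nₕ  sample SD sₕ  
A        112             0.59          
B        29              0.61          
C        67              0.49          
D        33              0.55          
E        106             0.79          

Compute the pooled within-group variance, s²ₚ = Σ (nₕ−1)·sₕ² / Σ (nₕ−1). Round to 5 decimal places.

0.40969

Degrees of freedom: 111 + 28 + 66 + 32 + 105 = 342.
Σ(nₕ−1)sₕ² = 111·0.3481 + 28·0.3721 + 66·0.2401 + 32·0.3025 + 105·0.6241 = 140.115.
s²ₚ = 140.115 / 342 = 0.4096930... → 0.40969.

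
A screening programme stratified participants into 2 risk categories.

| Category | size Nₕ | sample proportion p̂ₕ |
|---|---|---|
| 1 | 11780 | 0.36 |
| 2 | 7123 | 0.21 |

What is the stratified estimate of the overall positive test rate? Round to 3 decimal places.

N = 11780 + 7123 = 18903.
Overall proportion = Σ (Nₕ/N)·p̂ₕ.
Σ Nₕp̂ₕ = 4240.8 + 1495.83 = 5736.63.
5736.63 / 18903 = 0.30348... → 0.303.

0.303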